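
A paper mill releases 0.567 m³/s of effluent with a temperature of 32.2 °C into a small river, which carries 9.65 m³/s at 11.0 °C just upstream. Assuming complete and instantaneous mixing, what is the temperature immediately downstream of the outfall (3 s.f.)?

12.2 °C

Flow-weighted mixing: C = (Q_r C_r + Q_w C_w)/(Q_r + Q_w)
= (9.65×11.0 + 0.567×32.2)/(9.65 + 0.567) = 124.4/10.22 = 12.18 °C.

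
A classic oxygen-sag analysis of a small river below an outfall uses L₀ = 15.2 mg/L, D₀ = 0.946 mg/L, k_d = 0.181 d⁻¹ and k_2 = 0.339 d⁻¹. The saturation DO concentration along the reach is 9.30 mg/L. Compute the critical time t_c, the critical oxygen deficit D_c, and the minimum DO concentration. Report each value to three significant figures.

t_c ≈ 3.62 d; D_c ≈ 4.22 mg/L; min DO ≈ 5.08 mg/L

With k_2/k_d = 1.873 and 1 − D₀(k_2−k_d)/(k_d L₀) = 0.9457,
t_c = ln(1.873 × 0.9457) / (0.339 − 0.181) = ln(1.771) / 0.1580 = 0.5716/0.1580 = 3.618 d.
L(t_c) = L₀ e^(−k_d t_c) = 15.2 × 0.5195 = 7.897 mg/L, and at the critical point k_2 D_c = k_d L, so D_c = (0.181/0.339) × 7.897 = 4.216 mg/L.
Minimum DO = C_s − D_c = 9.30 − 4.216 = 5.084 mg/L.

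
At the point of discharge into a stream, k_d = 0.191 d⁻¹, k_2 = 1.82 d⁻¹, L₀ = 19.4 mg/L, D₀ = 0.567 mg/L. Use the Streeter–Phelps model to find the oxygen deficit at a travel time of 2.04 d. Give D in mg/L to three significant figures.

D ≈ 1.50 mg/L

k_d L₀/(k_2−k_d) = 0.191×19.4/(1.82−0.191) = 3.705/1.629 = 2.275 mg/L.
e^(−k_d t) = e^(−0.191×2.040) = 0.6773; e^(−k_2 t) = e^(−1.82×2.040) = 0.02441.
D = 2.275 × (0.6773 − 0.02441) + 0.567 × 0.02441 = 1.485 + 0.01384 = 1.499 mg/L.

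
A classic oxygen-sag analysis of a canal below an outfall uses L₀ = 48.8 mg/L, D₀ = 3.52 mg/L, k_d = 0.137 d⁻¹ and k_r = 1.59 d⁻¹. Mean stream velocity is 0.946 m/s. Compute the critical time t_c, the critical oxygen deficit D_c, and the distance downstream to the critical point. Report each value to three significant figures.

t_c ≈ 0.690 d; D_c ≈ 3.83 mg/L; x_c ≈ 56.4 km

With k_r/k_d = 11.61 and 1 − D₀(k_r−k_d)/(k_d L₀) = 0.2350,
t_c = ln(11.61 × 0.2350) / (1.59 − 0.137) = ln(2.727) / 1.453 = 1.003/1.453 = 0.6905 d.
L(t_c) = L₀ e^(−k_d t_c) = 48.8 × 0.9097 = 44.40 mg/L, and at the critical point k_r D_c = k_d L, so D_c = (0.137/1.59) × 44.40 = 3.825 mg/L.
x_c = v t_c = 0.946 m/s × 0.6905 d × 86400 s/d = 56440 m ≈ 56.4 km.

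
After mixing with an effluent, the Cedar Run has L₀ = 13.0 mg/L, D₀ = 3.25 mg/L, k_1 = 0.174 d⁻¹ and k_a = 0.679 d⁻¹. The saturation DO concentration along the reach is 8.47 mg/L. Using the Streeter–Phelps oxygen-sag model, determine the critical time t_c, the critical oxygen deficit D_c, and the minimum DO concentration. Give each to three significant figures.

t_c = [1/(k_a−k_1)] ln[(k_a/k_1)(1 − D₀(k_a−k_1)/(k_1 L₀))]
= [1/(0.679−0.174)] ln[(0.679/0.174)(1 − 3.25×0.5050/(0.174×13.0))]
= (1/0.5050) ln[3.902 × 0.2744] = 1.980 × ln(1.071) = 1.980 × 0.06849 = 0.1356 d.
L(t_c) = L₀ e^(−k_1 t_c) = 13.0 × 0.9767 = 12.70 mg/L, and at the critical point k_a D_c = k_1 L, so D_c = (0.174/0.679) × 12.70 = 3.254 mg/L.
Minimum DO = C_s − D_c = 8.47 − 3.254 = 5.216 mg/L.

t_c ≈ 0.136 d; D_c ≈ 3.25 mg/L; min DO ≈ 5.22 mg/L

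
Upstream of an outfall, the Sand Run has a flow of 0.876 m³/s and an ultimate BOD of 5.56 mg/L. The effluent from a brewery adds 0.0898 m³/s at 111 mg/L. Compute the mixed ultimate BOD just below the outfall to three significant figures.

Flow-weighted mixing: C = (Q_r C_r + Q_w C_w)/(Q_r + Q_w)
= (0.876×5.56 + 0.0898×111)/(0.876 + 0.0898) = 14.84/0.9658 = 15.36 mg/L.

15.4 mg/L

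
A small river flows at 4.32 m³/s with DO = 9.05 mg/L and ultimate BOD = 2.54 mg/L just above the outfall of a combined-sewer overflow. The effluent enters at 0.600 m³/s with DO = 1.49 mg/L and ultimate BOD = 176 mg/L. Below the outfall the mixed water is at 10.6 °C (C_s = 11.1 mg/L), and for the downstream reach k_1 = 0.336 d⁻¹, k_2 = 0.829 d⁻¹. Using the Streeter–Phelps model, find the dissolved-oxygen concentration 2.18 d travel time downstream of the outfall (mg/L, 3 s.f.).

Mixed DO = (4.32×9.05 + 0.600×1.49)/(4.32+0.600) = 39.99/4.920 = 8.128 mg/L.
Mixed L₀ = (4.32×2.54 + 0.600×176)/(4.920) = 116.6/4.920 = 23.69 mg/L.
Initial deficit D₀ = C_s − DO₀ = 11.1 − 8.128 = 2.972 mg/L.
D(2.18) = [0.336×23.69/(0.829−0.336)](e^(−0.336×2.18) − e^(−0.829×2.18)) + 2.972 e^(−0.829×2.18)
= 16.15 × (0.4807 − 0.1641) + 2.972 × 0.1641 = 5.600 mg/L.
DO = 11.1 − 5.600 = 5.500 mg/L.

DO ≈ 5.50 mg/L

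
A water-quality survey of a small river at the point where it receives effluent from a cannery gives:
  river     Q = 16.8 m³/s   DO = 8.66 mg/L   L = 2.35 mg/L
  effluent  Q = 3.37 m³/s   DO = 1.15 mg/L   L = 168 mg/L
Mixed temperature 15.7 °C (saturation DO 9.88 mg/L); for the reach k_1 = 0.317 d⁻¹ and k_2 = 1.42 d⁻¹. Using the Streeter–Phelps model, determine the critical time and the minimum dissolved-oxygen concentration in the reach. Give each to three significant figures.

t_c ≈ 1.05 d; minimum DO ≈ 5.08 mg/L

Mixed DO = (16.8×8.66 + 3.37×1.15)/(16.8+3.37) = 149.4/20.17 = 7.405 mg/L.
Mixed L₀ = (16.8×2.35 + 3.37×168)/(20.17) = 605.6/20.17 = 30.03 mg/L.
Initial deficit D₀ = C_s − DO₀ = 9.88 − 7.405 = 2.475 mg/L.
t_c = (1/1.103) ln[(1.42/0.317)(1 − 2.475×1.103/(0.317×30.03))] = 0.9066 × ln(3.195) = 1.053 d.
D_c = (0.317/1.42) × 30.03 × e^(−0.317×1.053) = 0.2232 × 30.03 × 0.7162 = 4.801 mg/L.
Minimum DO = 9.88 − 4.801 = 5.079 mg/L.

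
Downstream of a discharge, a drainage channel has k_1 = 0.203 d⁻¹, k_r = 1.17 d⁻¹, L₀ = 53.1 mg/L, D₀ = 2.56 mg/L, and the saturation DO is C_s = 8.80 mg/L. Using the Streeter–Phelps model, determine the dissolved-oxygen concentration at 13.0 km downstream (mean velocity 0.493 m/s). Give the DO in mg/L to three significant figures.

DO ≈ 4.33 mg/L

Travel time t = x/v = 13.0 km / (0.493 m/s) = 13000 m / 0.493 m/s = 26370 s = 0.3052 d.
k_1 L₀/(k_r−k_1) = 0.203×53.1/(1.17−0.203) = 10.78/0.9670 = 11.15 mg/L.
e^(−k_1 t) = e^(−0.203×0.3052) = 0.9399; e^(−k_r t) = e^(−1.17×0.3052) = 0.6997.
D = 11.15 × (0.9399 − 0.6997) + 2.56 × 0.6997 = 2.678 + 1.791 = 4.469 mg/L.
DO = C_s − D = 8.80 − 4.469 = 4.331 mg/L.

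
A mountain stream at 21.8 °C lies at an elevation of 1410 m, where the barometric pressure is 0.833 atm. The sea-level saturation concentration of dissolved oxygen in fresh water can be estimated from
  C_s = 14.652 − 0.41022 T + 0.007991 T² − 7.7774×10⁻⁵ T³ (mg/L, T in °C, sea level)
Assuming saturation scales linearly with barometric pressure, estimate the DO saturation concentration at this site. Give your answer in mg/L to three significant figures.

At sea level: C_s = 14.652 − 0.41022×21.8 + 0.007991×21.8² − 7.7774×10⁻⁵×21.8³ = 8.701 mg/L.
Pressure correction: C_s' = 8.701 × 0.833 = 7.248 mg/L.

C_s ≈ 7.25 mg/L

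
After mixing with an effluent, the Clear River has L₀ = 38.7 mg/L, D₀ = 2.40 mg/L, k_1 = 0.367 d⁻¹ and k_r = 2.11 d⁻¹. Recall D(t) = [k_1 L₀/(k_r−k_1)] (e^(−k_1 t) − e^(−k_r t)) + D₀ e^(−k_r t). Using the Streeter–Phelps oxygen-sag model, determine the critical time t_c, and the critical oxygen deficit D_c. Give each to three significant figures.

t_c ≈ 0.803 d; D_c ≈ 5.01 mg/L

With k_r/k_1 = 5.749 and 1 − D₀(k_r−k_1)/(k_1 L₀) = 0.7055,
t_c = ln(5.749 × 0.7055) / (2.11 − 0.367) = ln(4.056) / 1.743 = 1.400/1.743 = 0.8033 d.
L(t_c) = L₀ e^(−k_1 t_c) = 38.7 × 0.7447 = 28.82 mg/L, and at the critical point k_r D_c = k_1 L, so D_c = (0.367/2.11) × 28.82 = 5.013 mg/L.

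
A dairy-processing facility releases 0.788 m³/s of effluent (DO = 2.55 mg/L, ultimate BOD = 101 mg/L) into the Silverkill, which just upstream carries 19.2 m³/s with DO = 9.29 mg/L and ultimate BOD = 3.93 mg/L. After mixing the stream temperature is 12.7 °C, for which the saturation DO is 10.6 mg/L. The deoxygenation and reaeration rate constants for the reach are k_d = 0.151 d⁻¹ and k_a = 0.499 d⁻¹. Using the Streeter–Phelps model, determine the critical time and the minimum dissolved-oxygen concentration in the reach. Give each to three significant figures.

Mixed DO = (19.2×9.29 + 0.788×2.55)/(19.2+0.788) = 180.4/19.99 = 9.024 mg/L.
Mixed L₀ = (19.2×3.93 + 0.788×101)/(19.99) = 155.0/19.99 = 7.757 mg/L.
Initial deficit D₀ = C_s − DO₀ = 10.6 − 9.024 = 1.576 mg/L.
t_c = (1/0.3480) ln[(0.499/0.151)(1 − 1.576×0.3480/(0.151×7.757))] = 2.874 × ln(1.758) = 1.620 d.
D_c = (0.151/0.499) × 7.757 × e^(−0.151×1.620) = 0.3026 × 7.757 × 0.7829 = 1.838 mg/L.
Minimum DO = 10.6 − 1.838 = 8.762 mg/L.

t_c ≈ 1.62 d; minimum DO ≈ 8.76 mg/L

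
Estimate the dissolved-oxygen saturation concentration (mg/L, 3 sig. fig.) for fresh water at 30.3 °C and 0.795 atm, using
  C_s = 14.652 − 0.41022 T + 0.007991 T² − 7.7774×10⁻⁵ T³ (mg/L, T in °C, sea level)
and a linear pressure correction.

C_s ≈ 5.88 mg/L

At sea level: C_s = 14.652 − 0.41022×30.3 + 0.007991×30.3² − 7.7774×10⁻⁵×30.3³ = 7.395 mg/L.
Pressure correction: C_s' = 7.395 × 0.795 = 5.879 mg/L.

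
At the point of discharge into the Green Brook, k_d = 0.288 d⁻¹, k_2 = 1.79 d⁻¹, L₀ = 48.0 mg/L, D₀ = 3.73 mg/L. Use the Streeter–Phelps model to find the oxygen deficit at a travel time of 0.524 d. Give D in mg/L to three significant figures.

k_d L₀/(k_2−k_d) = 0.288×48.0/(1.79−0.288) = 13.82/1.502 = 9.204 mg/L.
e^(−k_d t) = e^(−0.288×0.5240) = 0.8599; e^(−k_2 t) = e^(−1.79×0.5240) = 0.3914.
D = 9.204 × (0.8599 − 0.3914) + 3.73 × 0.3914 = 4.312 + 1.460 = 5.772 mg/L.

D ≈ 5.77 mg/L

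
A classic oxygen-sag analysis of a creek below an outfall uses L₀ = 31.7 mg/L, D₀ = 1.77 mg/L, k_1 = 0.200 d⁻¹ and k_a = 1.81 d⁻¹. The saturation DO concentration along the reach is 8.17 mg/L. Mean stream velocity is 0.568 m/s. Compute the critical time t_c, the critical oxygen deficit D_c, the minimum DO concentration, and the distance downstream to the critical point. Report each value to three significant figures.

t_c ≈ 0.997 d; D_c ≈ 2.87 mg/L; min DO ≈ 5.30 mg/L; x_c ≈ 48.9 km

With k_a/k_1 = 9.050 and 1 − D₀(k_a−k_1)/(k_1 L₀) = 0.5505,
t_c = ln(9.050 × 0.5505) / (1.81 − 0.200) = ln(4.982) / 1.610 = 1.606/1.610 = 0.9974 d.
D_c = (k_1/k_a) L₀ e^(−k_1 t_c) = (0.200/1.81) × 31.7 × e^(−0.200×0.9974) = 0.1105 × 31.7 × 0.8192 = 2.869 mg/L.
Minimum DO = C_s − D_c = 8.17 − 2.869 = 5.301 mg/L.
x_c = v t_c = 0.568 m/s × 0.9974 d × 86400 s/d = 48950 m ≈ 48.9 km.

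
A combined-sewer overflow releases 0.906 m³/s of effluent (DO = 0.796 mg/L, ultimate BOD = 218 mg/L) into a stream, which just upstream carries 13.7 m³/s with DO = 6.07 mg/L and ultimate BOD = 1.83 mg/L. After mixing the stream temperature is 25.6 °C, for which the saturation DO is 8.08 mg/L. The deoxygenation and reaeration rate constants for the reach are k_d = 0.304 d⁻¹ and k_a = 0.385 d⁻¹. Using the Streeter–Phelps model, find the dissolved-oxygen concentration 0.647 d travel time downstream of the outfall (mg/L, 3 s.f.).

Mixed DO = (13.7×6.07 + 0.906×0.796)/(13.7+0.906) = 83.88/14.61 = 5.743 mg/L.
Mixed L₀ = (13.7×1.83 + 0.906×218)/(14.61) = 222.6/14.61 = 15.24 mg/L.
Initial deficit D₀ = C_s − DO₀ = 8.08 − 5.743 = 2.337 mg/L.
D(0.647) = [0.304×15.24/(0.385−0.304)](e^(−0.304×0.647) − e^(−0.385×0.647)) + 2.337 e^(−0.385×0.647)
= 57.19 × (0.8214 − 0.7795) + 2.337 × 0.7795 = 4.221 mg/L.
DO = 8.08 − 4.221 = 3.859 mg/L.

DO ≈ 3.86 mg/L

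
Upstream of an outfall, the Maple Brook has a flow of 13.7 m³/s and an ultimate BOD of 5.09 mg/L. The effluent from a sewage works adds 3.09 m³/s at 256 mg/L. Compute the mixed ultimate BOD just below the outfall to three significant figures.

51.3 mg/L

Flow-weighted mixing: C = (Q_r C_r + Q_w C_w)/(Q_r + Q_w)
= (13.7×5.09 + 3.09×256)/(13.7 + 3.09) = 860.8/16.79 = 51.27 mg/L.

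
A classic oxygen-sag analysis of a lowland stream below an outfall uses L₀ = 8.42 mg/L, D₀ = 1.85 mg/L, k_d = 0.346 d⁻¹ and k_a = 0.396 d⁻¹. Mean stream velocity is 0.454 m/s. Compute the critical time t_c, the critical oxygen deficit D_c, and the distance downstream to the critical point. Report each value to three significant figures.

t_c = [1/(k_a−k_d)] ln[(k_a/k_d)(1 − D₀(k_a−k_d)/(k_d L₀))]
= [1/(0.396−0.346)] ln[(0.396/0.346)(1 − 1.85×0.05000/(0.346×8.42))]
= (1/0.05000) ln[1.145 × 0.9682] = 20.00 × ln(1.108) = 20.00 × 0.1027 = 2.054 d.
D_c = (k_d/k_a) L₀ e^(−k_d t_c) = (0.346/0.396) × 8.42 × e^(−0.346×2.054) = 0.8737 × 8.42 × 0.4913 = 3.614 mg/L.
x_c = v t_c = 0.454 m/s × 2.054 d × 86400 s/d = 80580 m ≈ 80.6 km.

t_c ≈ 2.05 d; D_c ≈ 3.61 mg/L; x_c ≈ 80.6 km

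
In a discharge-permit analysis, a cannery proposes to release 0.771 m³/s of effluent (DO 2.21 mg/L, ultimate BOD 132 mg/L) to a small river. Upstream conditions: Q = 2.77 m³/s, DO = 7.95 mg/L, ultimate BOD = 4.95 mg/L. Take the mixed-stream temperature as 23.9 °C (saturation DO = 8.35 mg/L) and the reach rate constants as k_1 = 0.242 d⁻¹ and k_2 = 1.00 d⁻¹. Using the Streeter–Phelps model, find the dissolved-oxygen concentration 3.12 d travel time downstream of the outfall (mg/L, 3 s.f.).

DO ≈ 3.84 mg/L

Mixed DO = (2.77×7.95 + 0.771×2.21)/(2.77+0.771) = 23.73/3.541 = 6.700 mg/L.
Mixed L₀ = (2.77×4.95 + 0.771×132)/(3.541) = 115.5/3.541 = 32.61 mg/L.
Initial deficit D₀ = C_s − DO₀ = 8.35 − 6.700 = 1.650 mg/L.
D(3.12) = [0.242×32.61/(1.00−0.242)](e^(−0.242×3.12) − e^(−1.00×3.12)) + 1.650 e^(−1.00×3.12)
= 10.41 × (0.4700 − 0.04416) + 1.650 × 0.04416 = 4.507 mg/L.
DO = 8.35 − 4.507 = 3.843 mg/L.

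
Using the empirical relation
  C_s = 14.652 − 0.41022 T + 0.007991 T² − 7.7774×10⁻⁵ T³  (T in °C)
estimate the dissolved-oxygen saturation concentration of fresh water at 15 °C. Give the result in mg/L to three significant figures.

C_s = 14.652 − 0.41022×15 + 0.007991×15² − 7.7774×10⁻⁵×15³ = 10.03 mg/L.

C_s ≈ 10.0 mg/L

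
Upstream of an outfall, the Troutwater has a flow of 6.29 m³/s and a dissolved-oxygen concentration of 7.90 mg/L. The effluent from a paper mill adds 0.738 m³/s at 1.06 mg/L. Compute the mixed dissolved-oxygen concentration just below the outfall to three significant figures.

7.18 mg/L

Flow-weighted mixing: C = (Q_r C_r + Q_w C_w)/(Q_r + Q_w)
= (6.29×7.90 + 0.738×1.06)/(6.29 + 0.738) = 50.47/7.028 = 7.182 mg/L.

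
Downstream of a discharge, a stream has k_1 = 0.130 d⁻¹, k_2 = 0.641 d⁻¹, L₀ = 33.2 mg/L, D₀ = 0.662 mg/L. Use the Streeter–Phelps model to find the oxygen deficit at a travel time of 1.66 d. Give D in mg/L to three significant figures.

D ≈ 4.12 mg/L

k_1 L₀/(k_2−k_1) = 0.130×33.2/(0.641−0.130) = 4.316/0.5110 = 8.446 mg/L.
e^(−k_1 t) = e^(−0.130×1.660) = 0.8059; e^(−k_2 t) = e^(−0.641×1.660) = 0.3451.
D = 8.446 × (0.8059 − 0.3451) + 0.662 × 0.3451 = 3.892 + 0.2284 = 4.121 mg/L.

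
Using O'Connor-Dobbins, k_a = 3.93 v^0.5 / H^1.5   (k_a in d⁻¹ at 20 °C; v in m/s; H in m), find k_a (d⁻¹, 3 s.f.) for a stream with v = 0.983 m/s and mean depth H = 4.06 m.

k_a ≈ 0.476 d⁻¹

k_a = 3.93 × 0.983^0.5 / 4.06^1.5 = 3.93 × 0.9915 / 8.181 = 0.4763 d⁻¹.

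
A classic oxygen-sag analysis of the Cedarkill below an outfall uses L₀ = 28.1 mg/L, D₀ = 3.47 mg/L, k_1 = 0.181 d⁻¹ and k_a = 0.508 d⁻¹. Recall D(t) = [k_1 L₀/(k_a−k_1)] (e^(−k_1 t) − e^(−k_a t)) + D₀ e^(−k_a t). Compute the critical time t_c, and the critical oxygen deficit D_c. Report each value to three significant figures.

With k_a/k_1 = 2.807 and 1 − D₀(k_a−k_1)/(k_1 L₀) = 0.7769,
t_c = ln(2.807 × 0.7769) / (0.508 − 0.181) = ln(2.180) / 0.3270 = 0.7795/0.3270 = 2.384 d.
D_c = (k_1/k_a) L₀ e^(−k_1 t_c) = (0.181/0.508) × 28.1 × e^(−0.181×2.384) = 0.3563 × 28.1 × 0.6495 = 6.503 mg/L.

t_c ≈ 2.38 d; D_c ≈ 6.50 mg/L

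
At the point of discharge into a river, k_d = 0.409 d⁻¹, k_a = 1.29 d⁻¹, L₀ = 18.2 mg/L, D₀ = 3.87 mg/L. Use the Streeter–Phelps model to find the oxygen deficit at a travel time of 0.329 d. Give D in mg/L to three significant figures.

D ≈ 4.39 mg/L

k_d L₀/(k_a−k_d) = 0.409×18.2/(1.29−0.409) = 7.444/0.8810 = 8.449 mg/L.
e^(−k_d t) = e^(−0.409×0.3290) = 0.8741; e^(−k_a t) = e^(−1.29×0.3290) = 0.6542.
D = 8.449 × (0.8741 − 0.6542) + 3.87 × 0.6542 = 1.858 + 2.532 = 4.390 mg/L.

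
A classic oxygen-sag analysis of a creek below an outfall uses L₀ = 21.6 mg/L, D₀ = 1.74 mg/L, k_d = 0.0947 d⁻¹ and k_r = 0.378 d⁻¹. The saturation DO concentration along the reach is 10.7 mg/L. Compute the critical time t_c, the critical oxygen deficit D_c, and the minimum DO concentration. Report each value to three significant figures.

At the critical point dD/dt = 0, so k_d L₀ e^(−k_d t) = k_r D. Substituting D(t) from the Streeter–Phelps equation and solving for t gives
t_c = ln[(k_r/k_d)(1 − D₀(k_r−k_d)/(k_d L₀))] / (k_r−k_d).
Here k_r−k_d = 0.2833 d⁻¹ and 1 − D₀(k_r−k_d)/(k_d L₀) = 1 − 1.74×0.2833/(0.0947×21.6) = 0.7590, so
t_c = ln(3.992 × 0.7590) / 0.2833 = 1.108 / 0.2833 = 3.913 d.
D_c = (k_d/k_r) L₀ e^(−k_d t_c) = (0.0947/0.378) × 21.6 × e^(−0.0947×3.913) = 0.2505 × 21.6 × 0.6904 = 3.736 mg/L.
Minimum DO = C_s − D_c = 10.7 − 3.736 = 6.964 mg/L.

t_c ≈ 3.91 d; D_c ≈ 3.74 mg/L; min DO ≈ 6.96 mg/L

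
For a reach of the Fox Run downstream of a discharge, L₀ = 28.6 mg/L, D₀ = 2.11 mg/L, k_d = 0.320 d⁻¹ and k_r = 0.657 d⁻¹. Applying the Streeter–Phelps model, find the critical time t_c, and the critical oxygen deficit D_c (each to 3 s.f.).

At the critical point dD/dt = 0, so k_d L₀ e^(−k_d t) = k_r D. Substituting D(t) from the Streeter–Phelps equation and solving for t gives
t_c = ln[(k_r/k_d)(1 − D₀(k_r−k_d)/(k_d L₀))] / (k_r−k_d).
Here k_r−k_d = 0.3370 d⁻¹ and 1 − D₀(k_r−k_d)/(k_d L₀) = 1 − 2.11×0.3370/(0.320×28.6) = 0.9223, so
t_c = ln(2.053 × 0.9223) / 0.3370 = 0.6385 / 0.3370 = 1.895 d.
L(t_c) = L₀ e^(−k_d t_c) = 28.6 × 0.5454 = 15.60 mg/L, and at the critical point k_r D_c = k_d L, so D_c = (0.320/0.657) × 15.60 = 7.597 mg/L.

t_c ≈ 1.89 d; D_c ≈ 7.60 mg/L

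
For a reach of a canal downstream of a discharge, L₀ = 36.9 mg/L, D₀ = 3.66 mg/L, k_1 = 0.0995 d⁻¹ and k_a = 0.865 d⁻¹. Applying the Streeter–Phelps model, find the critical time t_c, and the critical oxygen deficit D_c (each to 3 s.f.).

t_c ≈ 0.944 d; D_c ≈ 3.86 mg/L

At the critical point dD/dt = 0, so k_1 L₀ e^(−k_1 t) = k_a D. Substituting D(t) from the Streeter–Phelps equation and solving for t gives
t_c = ln[(k_a/k_1)(1 − D₀(k_a−k_1)/(k_1 L₀))] / (k_a−k_1).
Here k_a−k_1 = 0.7655 d⁻¹ and 1 − D₀(k_a−k_1)/(k_1 L₀) = 1 − 3.66×0.7655/(0.0995×36.9) = 0.2369, so
t_c = ln(8.693 × 0.2369) / 0.7655 = 0.7225 / 0.7655 = 0.9438 d.
D_c = (k_1/k_a) L₀ e^(−k_1 t_c) = (0.0995/0.865) × 36.9 × e^(−0.0995×0.9438) = 0.1150 × 36.9 × 0.9104 = 3.864 mg/L.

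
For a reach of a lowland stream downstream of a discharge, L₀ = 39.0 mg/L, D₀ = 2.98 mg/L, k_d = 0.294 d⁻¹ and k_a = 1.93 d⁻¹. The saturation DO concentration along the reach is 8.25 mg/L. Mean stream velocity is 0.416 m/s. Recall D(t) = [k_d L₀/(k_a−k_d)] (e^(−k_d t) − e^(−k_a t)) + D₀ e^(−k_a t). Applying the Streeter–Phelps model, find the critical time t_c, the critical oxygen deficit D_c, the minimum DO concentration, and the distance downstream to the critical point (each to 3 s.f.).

t_c ≈ 0.812 d; D_c ≈ 4.68 mg/L; min DO ≈ 3.57 mg/L; x_c ≈ 29.2 km

With k_a/k_d = 6.565 and 1 − D₀(k_a−k_d)/(k_d L₀) = 0.5748,
t_c = ln(6.565 × 0.5748) / (1.93 − 0.294) = ln(3.773) / 1.636 = 1.328/1.636 = 0.8117 d.
L(t_c) = L₀ e^(−k_d t_c) = 39.0 × 0.7877 = 30.72 mg/L, and at the critical point k_a D_c = k_d L, so D_c = (0.294/1.93) × 30.72 = 4.680 mg/L.
Minimum DO = C_s − D_c = 8.25 − 4.680 = 3.570 mg/L.
x_c = v t_c = 0.416 m/s × 0.8117 d × 86400 s/d = 29180 m ≈ 29.2 km.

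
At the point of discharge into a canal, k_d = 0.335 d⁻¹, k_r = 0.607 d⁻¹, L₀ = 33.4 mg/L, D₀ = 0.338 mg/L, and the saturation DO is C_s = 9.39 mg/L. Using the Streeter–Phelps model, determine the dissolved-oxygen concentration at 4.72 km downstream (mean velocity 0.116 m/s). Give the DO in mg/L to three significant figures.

DO ≈ 4.91 mg/L

Travel time t = x/v = 4.72 km / (0.116 m/s) = 4720 m / 0.116 m/s = 40690 s = 0.4709 d.
k_d L₀/(k_r−k_d) = 0.335×33.4/(0.607−0.335) = 11.19/0.2720 = 41.14 mg/L.
e^(−k_d t) = e^(−0.335×0.4709) = 0.8540; e^(−k_r t) = e^(−0.607×0.4709) = 0.7514.
D = 41.14 × (0.8540 − 0.7514) + 0.338 × 0.7514 = 4.224 + 0.2540 = 4.478 mg/L.
DO = C_s − D = 9.39 − 4.478 = 4.912 mg/L.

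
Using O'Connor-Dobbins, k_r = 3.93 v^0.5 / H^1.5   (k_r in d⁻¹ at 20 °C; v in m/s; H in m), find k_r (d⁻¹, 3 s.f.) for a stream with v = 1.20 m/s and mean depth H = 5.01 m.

k_r = 3.93 × 1.20^0.5 / 5.01^1.5 = 3.93 × 1.095 / 11.21 = 0.3839 d⁻¹.

k_r ≈ 0.384 d⁻¹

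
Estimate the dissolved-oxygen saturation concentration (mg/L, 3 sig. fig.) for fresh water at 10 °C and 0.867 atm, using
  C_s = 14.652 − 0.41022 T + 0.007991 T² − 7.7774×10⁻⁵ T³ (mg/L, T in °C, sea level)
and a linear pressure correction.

At sea level: C_s = 14.652 − 0.41022×10 + 0.007991×10² − 7.7774×10⁻⁵×10³ = 11.27 mg/L.
Pressure correction: C_s' = 11.27 × 0.867 = 9.772 mg/L.

C_s ≈ 9.77 mg/L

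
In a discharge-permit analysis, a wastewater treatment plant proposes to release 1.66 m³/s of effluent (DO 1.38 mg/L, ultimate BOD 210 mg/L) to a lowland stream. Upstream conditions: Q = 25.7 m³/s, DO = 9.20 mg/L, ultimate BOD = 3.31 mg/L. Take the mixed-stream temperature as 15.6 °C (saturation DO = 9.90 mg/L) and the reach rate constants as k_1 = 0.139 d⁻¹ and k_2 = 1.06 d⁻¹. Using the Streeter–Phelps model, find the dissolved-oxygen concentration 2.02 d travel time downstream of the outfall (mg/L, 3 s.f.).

DO ≈ 8.24 mg/L

Mixed DO = (25.7×9.20 + 1.66×1.38)/(25.7+1.66) = 238.7/27.36 = 8.726 mg/L.
Mixed L₀ = (25.7×3.31 + 1.66×210)/(27.36) = 433.7/27.36 = 15.85 mg/L.
Initial deficit D₀ = C_s − DO₀ = 9.90 − 8.726 = 1.174 mg/L.
D(2.02) = [0.139×15.85/(1.06−0.139)](e^(−0.139×2.02) − e^(−1.06×2.02)) + 1.174 e^(−1.06×2.02)
= 2.392 × (0.7552 − 0.1175) + 1.174 × 0.1175 = 1.663 mg/L.
DO = 9.90 − 1.663 = 8.237 mg/L.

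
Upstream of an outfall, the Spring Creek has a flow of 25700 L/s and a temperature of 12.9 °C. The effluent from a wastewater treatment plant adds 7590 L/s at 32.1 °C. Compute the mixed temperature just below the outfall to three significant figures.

Flow-weighted mixing: C = (Q_r C_r + Q_w C_w)/(Q_r + Q_w)
= (25700×12.9 + 7590×32.1)/(25700 + 7590) = 575200/33290 = 17.28 °C.

17.3 °C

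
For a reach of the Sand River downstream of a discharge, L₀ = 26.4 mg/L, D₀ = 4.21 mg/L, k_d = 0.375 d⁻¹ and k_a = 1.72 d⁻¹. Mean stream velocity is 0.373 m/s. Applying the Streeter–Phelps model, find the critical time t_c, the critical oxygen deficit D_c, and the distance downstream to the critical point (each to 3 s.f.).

t_c = [1/(k_a−k_d)] ln[(k_a/k_d)(1 − D₀(k_a−k_d)/(k_d L₀))]
= [1/(1.72−0.375)] ln[(1.72/0.375)(1 − 4.21×1.345/(0.375×26.4))]
= (1/1.345) ln[4.587 × 0.4280] = 0.7435 × ln(1.963) = 0.7435 × 0.6746 = 0.5016 d.
D_c = (k_d/k_a) L₀ e^(−k_d t_c) = (0.375/1.72) × 26.4 × e^(−0.375×0.5016) = 0.2180 × 26.4 × 0.8285 = 4.769 mg/L.
x_c = v t_c = 0.373 m/s × 0.5016 d × 86400 s/d = 16160 m ≈ 16.2 km.

t_c ≈ 0.502 d; D_c ≈ 4.77 mg/L; x_c ≈ 16.2 km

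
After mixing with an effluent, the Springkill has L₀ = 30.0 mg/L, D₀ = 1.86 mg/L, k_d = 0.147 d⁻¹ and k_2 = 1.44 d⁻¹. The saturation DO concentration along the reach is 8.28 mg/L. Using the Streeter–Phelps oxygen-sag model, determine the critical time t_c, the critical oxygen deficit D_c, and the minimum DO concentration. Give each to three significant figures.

At the critical point dD/dt = 0, so k_d L₀ e^(−k_d t) = k_2 D. Substituting D(t) from the Streeter–Phelps equation and solving for t gives
t_c = ln[(k_2/k_d)(1 − D₀(k_2−k_d)/(k_d L₀))] / (k_2−k_d).
Here k_2−k_d = 1.293 d⁻¹ and 1 − D₀(k_2−k_d)/(k_d L₀) = 1 − 1.86×1.293/(0.147×30.0) = 0.4547, so
t_c = ln(9.796 × 0.4547) / 1.293 = 1.494 / 1.293 = 1.155 d.
D_c = (k_d/k_2) L₀ e^(−k_d t_c) = (0.147/1.44) × 30.0 × e^(−0.147×1.155) = 0.1021 × 30.0 × 0.8438 = 2.584 mg/L.
Minimum DO = C_s − D_c = 8.28 − 2.584 = 5.696 mg/L.

t_c ≈ 1.16 d; D_c ≈ 2.58 mg/L; min DO ≈ 5.70 mg/L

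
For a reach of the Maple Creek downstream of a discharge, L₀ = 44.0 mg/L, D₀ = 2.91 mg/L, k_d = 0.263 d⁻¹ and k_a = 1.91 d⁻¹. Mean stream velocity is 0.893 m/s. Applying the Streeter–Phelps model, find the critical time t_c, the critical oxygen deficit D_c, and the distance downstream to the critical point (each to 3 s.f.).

t_c ≈ 0.879 d; D_c ≈ 4.81 mg/L; x_c ≈ 67.8 km

With k_a/k_d = 7.262 and 1 − D₀(k_a−k_d)/(k_d L₀) = 0.5858,
t_c = ln(7.262 × 0.5858) / (1.91 − 0.263) = ln(4.255) / 1.647 = 1.448/1.647 = 0.8792 d.
D_c = (k_d/k_a) L₀ e^(−k_d t_c) = (0.263/1.91) × 44.0 × e^(−0.263×0.8792) = 0.1377 × 44.0 × 0.7936 = 4.808 mg/L.
x_c = v t_c = 0.893 m/s × 0.8792 d × 86400 s/d = 67830 m ≈ 67.8 km.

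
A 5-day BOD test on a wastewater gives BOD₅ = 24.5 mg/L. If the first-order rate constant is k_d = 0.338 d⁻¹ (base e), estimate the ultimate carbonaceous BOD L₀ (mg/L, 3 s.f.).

BOD₅ = L₀(1 − e^(−5k_d)) ⇒ L₀ = BOD₅ / (1 − e^(−5×0.338))
= 24.5 / (1 − 0.1845) = 24.5 / 0.8155 = 30.04 mg/L.

L₀ ≈ 30.0 mg/L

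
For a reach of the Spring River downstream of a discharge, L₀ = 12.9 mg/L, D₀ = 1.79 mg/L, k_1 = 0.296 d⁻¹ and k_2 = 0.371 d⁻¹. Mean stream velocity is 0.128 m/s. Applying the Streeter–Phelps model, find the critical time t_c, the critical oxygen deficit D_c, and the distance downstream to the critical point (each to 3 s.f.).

With k_2/k_1 = 1.253 and 1 − D₀(k_2−k_1)/(k_1 L₀) = 0.9648,
t_c = ln(1.253 × 0.9648) / (0.371 − 0.296) = ln(1.209) / 0.07500 = 0.1901/0.07500 = 2.534 d.
L(t_c) = L₀ e^(−k_1 t_c) = 12.9 × 0.4723 = 6.093 mg/L, and at the critical point k_2 D_c = k_1 L, so D_c = (0.296/0.371) × 6.093 = 4.861 mg/L.
x_c = v t_c = 0.128 m/s × 2.534 d × 86400 s/d = 28020 m ≈ 28.0 km.

t_c ≈ 2.53 d; D_c ≈ 4.86 mg/L; x_c ≈ 28.0 km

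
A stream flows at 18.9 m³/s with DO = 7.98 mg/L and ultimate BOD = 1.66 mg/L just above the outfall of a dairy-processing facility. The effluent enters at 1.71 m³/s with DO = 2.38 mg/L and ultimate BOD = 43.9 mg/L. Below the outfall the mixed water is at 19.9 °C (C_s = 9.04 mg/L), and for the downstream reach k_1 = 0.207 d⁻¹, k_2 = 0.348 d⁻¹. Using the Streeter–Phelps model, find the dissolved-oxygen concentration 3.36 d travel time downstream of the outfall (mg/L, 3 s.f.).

Mixed DO = (18.9×7.98 + 1.71×2.38)/(18.9+1.71) = 154.9/20.61 = 7.515 mg/L.
Mixed L₀ = (18.9×1.66 + 1.71×43.9)/(20.61) = 106.4/20.61 = 5.165 mg/L.
Initial deficit D₀ = C_s − DO₀ = 9.04 − 7.515 = 1.525 mg/L.
D(3.36) = [0.207×5.165/(0.348−0.207)](e^(−0.207×3.36) − e^(−0.348×3.36)) + 1.525 e^(−0.348×3.36)
= 7.582 × (0.4988 − 0.3106) + 1.525 × 0.3106 = 1.901 mg/L.
DO = 9.04 − 1.901 = 7.139 mg/L.

DO ≈ 7.14 mg/L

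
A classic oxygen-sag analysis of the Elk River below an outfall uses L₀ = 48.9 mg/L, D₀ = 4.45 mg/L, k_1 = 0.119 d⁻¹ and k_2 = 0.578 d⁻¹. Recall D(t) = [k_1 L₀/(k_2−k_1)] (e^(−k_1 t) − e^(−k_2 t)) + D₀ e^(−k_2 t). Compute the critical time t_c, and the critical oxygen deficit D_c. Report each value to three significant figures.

With k_2/k_1 = 4.857 and 1 − D₀(k_2−k_1)/(k_1 L₀) = 0.6490,
t_c = ln(4.857 × 0.6490) / (0.578 − 0.119) = ln(3.152) / 0.4590 = 1.148/0.4590 = 2.501 d.
D_c = (k_1/k_2) L₀ e^(−k_1 t_c) = (0.119/0.578) × 48.9 × e^(−0.119×2.501) = 0.2059 × 48.9 × 0.7426 = 7.476 mg/L.

t_c ≈ 2.50 d; D_c ≈ 7.48 mg/L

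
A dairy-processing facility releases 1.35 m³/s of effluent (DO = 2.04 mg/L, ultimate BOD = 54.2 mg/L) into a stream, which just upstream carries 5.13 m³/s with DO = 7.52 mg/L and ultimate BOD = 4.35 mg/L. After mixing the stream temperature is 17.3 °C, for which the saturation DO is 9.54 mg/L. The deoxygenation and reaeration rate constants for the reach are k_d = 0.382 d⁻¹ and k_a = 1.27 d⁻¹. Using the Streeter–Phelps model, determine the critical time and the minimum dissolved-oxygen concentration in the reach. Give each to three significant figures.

Mixed DO = (5.13×7.52 + 1.35×2.04)/(5.13+1.35) = 41.33/6.480 = 6.378 mg/L.
Mixed L₀ = (5.13×4.35 + 1.35×54.2)/(6.480) = 95.49/6.480 = 14.74 mg/L.
Initial deficit D₀ = C_s − DO₀ = 9.54 − 6.378 = 3.162 mg/L.
t_c = (1/0.8880) ln[(1.27/0.382)(1 − 3.162×0.8880/(0.382×14.74))] = 1.126 × ln(1.666) = 0.5751 d.
D_c = (0.382/1.27) × 14.74 × e^(−0.382×0.5751) = 0.3008 × 14.74 × 0.8028 = 3.558 mg/L.
Minimum DO = 9.54 − 3.558 = 5.982 mg/L.

t_c ≈ 0.575 d; minimum DO ≈ 5.98 mg/L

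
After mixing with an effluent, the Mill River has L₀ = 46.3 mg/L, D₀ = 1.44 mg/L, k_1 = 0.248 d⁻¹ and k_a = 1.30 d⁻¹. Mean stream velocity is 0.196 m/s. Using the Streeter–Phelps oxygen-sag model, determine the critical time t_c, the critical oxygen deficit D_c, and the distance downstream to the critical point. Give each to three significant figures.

t_c ≈ 1.44 d; D_c ≈ 6.18 mg/L; x_c ≈ 24.4 km

With k_a/k_1 = 5.242 and 1 − D₀(k_a−k_1)/(k_1 L₀) = 0.8681,
t_c = ln(5.242 × 0.8681) / (1.30 − 0.248) = ln(4.550) / 1.052 = 1.515/1.052 = 1.440 d.
D_c = (k_1/k_a) L₀ e^(−k_1 t_c) = (0.248/1.30) × 46.3 × e^(−0.248×1.440) = 0.1908 × 46.3 × 0.6996 = 6.180 mg/L.
x_c = v t_c = 0.196 m/s × 1.440 d × 86400 s/d = 24390 m ≈ 24.4 km.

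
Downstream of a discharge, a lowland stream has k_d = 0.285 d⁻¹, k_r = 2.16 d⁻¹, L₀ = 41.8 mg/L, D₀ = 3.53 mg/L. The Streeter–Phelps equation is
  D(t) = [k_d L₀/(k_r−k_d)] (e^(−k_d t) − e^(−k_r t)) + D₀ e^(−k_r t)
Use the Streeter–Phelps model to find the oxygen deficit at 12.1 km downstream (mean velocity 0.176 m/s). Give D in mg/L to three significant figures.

Travel time t = x/v = 12.1 km / (0.176 m/s) = 12100 m / 0.176 m/s = 68750 s = 0.7957 d.
k_d L₀/(k_r−k_d) = 0.285×41.8/(2.16−0.285) = 11.91/1.875 = 6.354 mg/L.
e^(−k_d t) = e^(−0.285×0.7957) = 0.7971; e^(−k_r t) = e^(−2.16×0.7957) = 0.1793.
D = 6.354 × (0.7971 − 0.1793) + 3.53 × 0.1793 = 3.925 + 0.6329 = 4.558 mg/L.

D ≈ 4.56 mg/L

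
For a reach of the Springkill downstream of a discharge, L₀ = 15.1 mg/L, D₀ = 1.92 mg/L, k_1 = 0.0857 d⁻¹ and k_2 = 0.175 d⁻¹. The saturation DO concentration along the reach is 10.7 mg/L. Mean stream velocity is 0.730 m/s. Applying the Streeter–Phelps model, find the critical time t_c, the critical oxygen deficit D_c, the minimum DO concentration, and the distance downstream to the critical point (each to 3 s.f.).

At the critical point dD/dt = 0, so k_1 L₀ e^(−k_1 t) = k_2 D. Substituting D(t) from the Streeter–Phelps equation and solving for t gives
t_c = ln[(k_2/k_1)(1 − D₀(k_2−k_1)/(k_1 L₀))] / (k_2−k_1).
Here k_2−k_1 = 0.08930 d⁻¹ and 1 − D₀(k_2−k_1)/(k_1 L₀) = 1 − 1.92×0.08930/(0.0857×15.1) = 0.8675, so
t_c = ln(2.042 × 0.8675) / 0.08930 = 0.5718 / 0.08930 = 6.403 d.
D_c = (k_1/k_2) L₀ e^(−k_1 t_c) = (0.0857/0.175) × 15.1 × e^(−0.0857×6.403) = 0.4897 × 15.1 × 0.5777 = 4.272 mg/L.
Minimum DO = C_s − D_c = 10.7 − 4.272 = 6.428 mg/L.
x_c = v t_c = 0.730 m/s × 6.403 d × 86400 s/d = 403900 m ≈ 404 km.

t_c ≈ 6.40 d; D_c ≈ 4.27 mg/L; min DO ≈ 6.43 mg/L; x_c ≈ 404 km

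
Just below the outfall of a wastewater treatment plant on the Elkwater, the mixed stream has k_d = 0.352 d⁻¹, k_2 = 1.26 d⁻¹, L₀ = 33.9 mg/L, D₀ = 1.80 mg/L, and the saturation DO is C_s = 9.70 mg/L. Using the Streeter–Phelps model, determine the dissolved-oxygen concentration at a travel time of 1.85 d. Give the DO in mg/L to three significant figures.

DO ≈ 3.95 mg/L

k_d L₀/(k_2−k_d) = 0.352×33.9/(1.26−0.352) = 11.93/0.9080 = 13.14 mg/L.
e^(−k_d t) = e^(−0.352×1.850) = 0.5214; e^(−k_2 t) = e^(−1.26×1.850) = 0.09720.
D = 13.14 × (0.5214 − 0.09720) + 1.80 × 0.09720 = 5.575 + 0.1750 = 5.750 mg/L.
DO = C_s − D = 9.70 − 5.750 = 3.950 mg/L.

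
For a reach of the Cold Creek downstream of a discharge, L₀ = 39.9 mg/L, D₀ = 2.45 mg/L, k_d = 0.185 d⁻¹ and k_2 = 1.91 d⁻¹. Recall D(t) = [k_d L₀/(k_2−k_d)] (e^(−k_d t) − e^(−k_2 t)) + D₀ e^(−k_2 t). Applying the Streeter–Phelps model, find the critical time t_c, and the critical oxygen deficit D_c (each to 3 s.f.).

At the critical point dD/dt = 0, so k_d L₀ e^(−k_d t) = k_2 D. Substituting D(t) from the Streeter–Phelps equation and solving for t gives
t_c = ln[(k_2/k_d)(1 − D₀(k_2−k_d)/(k_d L₀))] / (k_2−k_d).
Here k_2−k_d = 1.725 d⁻¹ and 1 − D₀(k_2−k_d)/(k_d L₀) = 1 − 2.45×1.725/(0.185×39.9) = 0.4275, so
t_c = ln(10.32 × 0.4275) / 1.725 = 1.485 / 1.725 = 0.8606 d.
L(t_c) = L₀ e^(−k_d t_c) = 39.9 × 0.8528 = 34.03 mg/L, and at the critical point k_2 D_c = k_d L, so D_c = (0.185/1.91) × 34.03 = 3.296 mg/L.

t_c ≈ 0.861 d; D_c ≈ 3.30 mg/L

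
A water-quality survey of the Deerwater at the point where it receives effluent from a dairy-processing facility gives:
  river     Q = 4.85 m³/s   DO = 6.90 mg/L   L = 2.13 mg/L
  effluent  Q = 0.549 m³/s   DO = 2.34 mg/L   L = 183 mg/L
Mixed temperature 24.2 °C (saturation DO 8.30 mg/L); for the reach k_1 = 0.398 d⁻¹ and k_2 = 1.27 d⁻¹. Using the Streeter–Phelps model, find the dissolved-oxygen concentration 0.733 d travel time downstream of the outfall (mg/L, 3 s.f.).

Mixed DO = (4.85×6.90 + 0.549×2.34)/(4.85+0.549) = 34.75/5.399 = 6.436 mg/L.
Mixed L₀ = (4.85×2.13 + 0.549×183)/(5.399) = 110.8/5.399 = 20.52 mg/L.
Initial deficit D₀ = C_s − DO₀ = 8.30 − 6.436 = 1.864 mg/L.
D(0.733) = [0.398×20.52/(1.27−0.398)](e^(−0.398×0.733) − e^(−1.27×0.733)) + 1.864 e^(−1.27×0.733)
= 9.367 × (0.7470 − 0.3942) + 1.864 × 0.3942 = 4.039 mg/L.
DO = 8.30 − 4.039 = 4.261 mg/L.

DO ≈ 4.26 mg/L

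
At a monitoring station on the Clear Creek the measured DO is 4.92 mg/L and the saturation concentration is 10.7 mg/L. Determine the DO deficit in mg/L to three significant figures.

D ≈ 5.78 mg/L

D = C_s − C = 10.7 − 4.92 = 5.78 mg/L.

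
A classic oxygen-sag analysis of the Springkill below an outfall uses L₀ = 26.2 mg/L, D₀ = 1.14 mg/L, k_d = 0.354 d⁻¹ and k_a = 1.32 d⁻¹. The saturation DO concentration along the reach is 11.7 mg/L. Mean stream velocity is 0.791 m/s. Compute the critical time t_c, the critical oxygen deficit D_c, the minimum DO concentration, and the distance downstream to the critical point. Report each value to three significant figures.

t_c ≈ 1.23 d; D_c ≈ 4.54 mg/L; min DO ≈ 7.16 mg/L; x_c ≈ 84.2 km

t_c = [1/(k_a−k_d)] ln[(k_a/k_d)(1 − D₀(k_a−k_d)/(k_d L₀))]
= [1/(1.32−0.354)] ln[(1.32/0.354)(1 − 1.14×0.9660/(0.354×26.2))]
= (1/0.9660) ln[3.729 × 0.8813] = 1.035 × ln(3.286) = 1.035 × 1.190 = 1.232 d.
D_c = (k_d/k_a) L₀ e^(−k_d t_c) = (0.354/1.32) × 26.2 × e^(−0.354×1.232) = 0.2682 × 26.2 × 0.6466 = 4.543 mg/L.
Minimum DO = C_s − D_c = 11.7 − 4.543 = 7.157 mg/L.
x_c = v t_c = 0.791 m/s × 1.232 d × 86400 s/d = 84170 m ≈ 84.2 km.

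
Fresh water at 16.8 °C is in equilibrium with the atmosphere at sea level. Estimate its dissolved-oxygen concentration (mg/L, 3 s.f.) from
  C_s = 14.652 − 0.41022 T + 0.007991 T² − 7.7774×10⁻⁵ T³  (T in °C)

C_s = 14.652 − 0.41022×16.8 + 0.007991×16.8² − 7.7774×10⁻⁵×16.8³ = 9.647 mg/L.

C_s ≈ 9.65 mg/L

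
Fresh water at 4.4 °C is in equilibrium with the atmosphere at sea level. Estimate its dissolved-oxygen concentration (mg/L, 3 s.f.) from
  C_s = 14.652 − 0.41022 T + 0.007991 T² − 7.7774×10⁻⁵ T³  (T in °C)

C_s = 14.652 − 0.41022×4.4 + 0.007991×4.4² − 7.7774×10⁻⁵×4.4³ = 13.00 mg/L.

C_s ≈ 13.0 mg/L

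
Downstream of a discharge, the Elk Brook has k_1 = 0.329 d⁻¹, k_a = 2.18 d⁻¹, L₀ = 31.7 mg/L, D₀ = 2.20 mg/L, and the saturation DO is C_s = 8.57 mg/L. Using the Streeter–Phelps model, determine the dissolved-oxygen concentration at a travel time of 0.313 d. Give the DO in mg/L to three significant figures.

DO ≈ 5.22 mg/L

k_1 L₀/(k_a−k_1) = 0.329×31.7/(2.18−0.329) = 10.43/1.851 = 5.634 mg/L.
e^(−k_1 t) = e^(−0.329×0.3130) = 0.9021; e^(−k_a t) = e^(−2.18×0.3130) = 0.5054.
D = 5.634 × (0.9021 − 0.5054) + 2.20 × 0.5054 = 2.235 + 1.112 = 3.347 mg/L.
DO = C_s − D = 8.57 − 3.347 = 5.223 mg/L.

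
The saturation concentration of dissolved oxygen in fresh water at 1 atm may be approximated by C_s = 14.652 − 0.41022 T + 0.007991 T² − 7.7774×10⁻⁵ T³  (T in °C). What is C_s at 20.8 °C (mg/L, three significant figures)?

C_s ≈ 8.88 mg/L

C_s = 14.652 − 0.41022×20.8 + 0.007991×20.8² − 7.7774×10⁻⁵×20.8³ = 8.877 mg/L.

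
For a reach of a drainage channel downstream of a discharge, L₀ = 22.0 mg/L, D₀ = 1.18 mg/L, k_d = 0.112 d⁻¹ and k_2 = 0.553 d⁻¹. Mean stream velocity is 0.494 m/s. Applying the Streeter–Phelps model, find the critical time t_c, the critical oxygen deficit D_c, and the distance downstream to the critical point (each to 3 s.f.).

t_c ≈ 3.08 d; D_c ≈ 3.15 mg/L; x_c ≈ 132 km

At the critical point dD/dt = 0, so k_d L₀ e^(−k_d t) = k_2 D. Substituting D(t) from the Streeter–Phelps equation and solving for t gives
t_c = ln[(k_2/k_d)(1 − D₀(k_2−k_d)/(k_d L₀))] / (k_2−k_d).
Here k_2−k_d = 0.4410 d⁻¹ and 1 − D₀(k_2−k_d)/(k_d L₀) = 1 − 1.18×0.4410/(0.112×22.0) = 0.7888, so
t_c = ln(4.938 × 0.7888) / 0.4410 = 1.360 / 0.4410 = 3.083 d.
L(t_c) = L₀ e^(−k_d t_c) = 22.0 × 0.7080 = 15.58 mg/L, and at the critical point k_2 D_c = k_d L, so D_c = (0.112/0.553) × 15.58 = 3.155 mg/L.
x_c = v t_c = 0.494 m/s × 3.083 d × 86400 s/d = 131600 m ≈ 132 km.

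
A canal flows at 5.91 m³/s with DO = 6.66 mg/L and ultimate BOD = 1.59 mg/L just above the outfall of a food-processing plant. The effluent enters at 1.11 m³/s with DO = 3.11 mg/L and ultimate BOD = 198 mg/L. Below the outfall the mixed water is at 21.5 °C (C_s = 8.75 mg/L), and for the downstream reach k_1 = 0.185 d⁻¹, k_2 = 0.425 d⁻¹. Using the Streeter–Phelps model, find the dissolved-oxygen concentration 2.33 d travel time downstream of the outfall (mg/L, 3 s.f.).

DO ≈ 0.761 mg/L

Mixed DO = (5.91×6.66 + 1.11×3.11)/(5.91+1.11) = 42.81/7.020 = 6.099 mg/L.
Mixed L₀ = (5.91×1.59 + 1.11×198)/(7.020) = 229.2/7.020 = 32.65 mg/L.
Initial deficit D₀ = C_s − DO₀ = 8.75 − 6.099 = 2.651 mg/L.
D(2.33) = [0.185×32.65/(0.425−0.185)](e^(−0.185×2.33) − e^(−0.425×2.33)) + 2.651 e^(−0.425×2.33)
= 25.16 × (0.6498 − 0.3715) + 2.651 × 0.3715 = 7.989 mg/L.
DO = 8.75 − 7.989 = 0.7606 mg/L.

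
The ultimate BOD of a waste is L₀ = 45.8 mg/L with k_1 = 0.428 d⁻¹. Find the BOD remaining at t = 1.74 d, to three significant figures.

L_t = L₀ e^(−k_1 t) = 45.8 × e^(−0.428×1.74) = 45.8 × 0.4749 = 21.75 mg/L.

L ≈ 21.7 mg/L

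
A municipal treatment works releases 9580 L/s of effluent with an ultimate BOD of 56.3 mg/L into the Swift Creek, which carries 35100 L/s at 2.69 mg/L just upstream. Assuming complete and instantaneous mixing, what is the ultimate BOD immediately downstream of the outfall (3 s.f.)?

14.2 mg/L

Flow-weighted mixing: C = (Q_r C_r + Q_w C_w)/(Q_r + Q_w)
= (35100×2.69 + 9580×56.3)/(35100 + 9580) = 633800/44680 = 14.18 mg/L.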